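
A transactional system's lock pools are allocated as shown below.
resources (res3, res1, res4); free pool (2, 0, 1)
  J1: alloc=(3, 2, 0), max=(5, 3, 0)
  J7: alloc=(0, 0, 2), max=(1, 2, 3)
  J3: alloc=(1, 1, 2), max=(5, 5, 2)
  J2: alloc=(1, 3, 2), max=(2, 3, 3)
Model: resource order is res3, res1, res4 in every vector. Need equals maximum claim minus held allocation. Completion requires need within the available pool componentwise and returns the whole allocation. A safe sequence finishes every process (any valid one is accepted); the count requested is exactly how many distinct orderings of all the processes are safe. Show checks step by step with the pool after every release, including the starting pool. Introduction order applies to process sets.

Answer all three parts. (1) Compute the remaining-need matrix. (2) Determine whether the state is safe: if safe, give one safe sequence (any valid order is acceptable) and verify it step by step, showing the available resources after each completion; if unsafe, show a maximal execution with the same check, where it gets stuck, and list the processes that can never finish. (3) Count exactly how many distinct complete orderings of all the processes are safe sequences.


(1) Need matrix, components ordered res3, res1, res4:
  J1: (2, 1, 0)
  J7: (1, 2, 1)
  J3: (4, 4, 0)
  J2: (1, 0, 1)
(2) SAFE — a valid safe sequence is J2, J7, J1, J3.
Key observation: the first exact fit in this order is J2 — it needs (1, 0, 1) with (2, 0, 1) free, meeting a requested resource to the last unit.
Check, step by step:
  pool = (2, 0, 1)
  run J2 (needs (1, 0, 1), free (2, 0, 1)); after release of (1, 3, 2) the pool is (3, 3, 3)
  run J7 (needs (1, 2, 1), free (3, 3, 3)); after release of (0, 0, 2) the pool is (3, 3, 5)
  run J1 (needs (2, 1, 0), free (3, 3, 5)); after release of (3, 2, 0) the pool is (6, 5, 5)
  run J3 (needs (4, 4, 0), free (6, 5, 5)); after release of (1, 1, 2) the pool is (7, 6, 7)
(3) The exact count: 3 of the possible complete orderings are safe sequences.


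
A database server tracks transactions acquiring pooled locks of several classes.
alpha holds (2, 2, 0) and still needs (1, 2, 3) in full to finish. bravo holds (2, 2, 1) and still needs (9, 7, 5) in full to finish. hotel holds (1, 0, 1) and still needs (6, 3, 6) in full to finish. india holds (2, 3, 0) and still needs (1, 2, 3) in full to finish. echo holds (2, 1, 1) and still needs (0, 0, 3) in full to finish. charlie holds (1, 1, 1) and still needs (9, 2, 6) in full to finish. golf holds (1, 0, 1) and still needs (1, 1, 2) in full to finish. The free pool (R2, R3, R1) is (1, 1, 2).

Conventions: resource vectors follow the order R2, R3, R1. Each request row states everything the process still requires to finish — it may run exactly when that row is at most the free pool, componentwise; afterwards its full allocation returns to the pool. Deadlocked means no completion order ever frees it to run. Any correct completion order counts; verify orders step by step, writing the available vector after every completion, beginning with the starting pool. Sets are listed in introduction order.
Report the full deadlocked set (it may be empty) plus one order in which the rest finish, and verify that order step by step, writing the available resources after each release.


Deadlocked set: bravo, hotel and charlie.
Key observation: R1 is the bottleneck — with golf, echo, india, alpha done the pool holds (8, 7, 4), short of every remaining need.
One completion order for the rest: golf, echo, india, alpha. Check, step by step:
  pool = (1, 1, 2)
  golf needs (1, 1, 2) <= (1, 1, 2) -> finishes; pool += (1, 0, 1) = (2, 1, 3)
  echo needs (0, 0, 3) <= (2, 1, 3) -> finishes; pool += (2, 1, 1) = (4, 2, 4)
  india needs (1, 2, 3) <= (4, 2, 4) -> finishes; pool += (2, 3, 0) = (6, 5, 4)
  alpha needs (1, 2, 3) <= (6, 5, 4) -> finishes; pool += (2, 2, 0) = (8, 7, 4)
None of the blocked processes ever fits:
  bravo cannot run: need (9, 7, 5) vs free (8, 7, 4) (insufficient R2 and R1)
  hotel cannot run: need (6, 3, 6) vs free (8, 7, 4) (insufficient R1)
  charlie cannot run: need (9, 2, 6) vs free (8, 7, 4) (insufficient R2 and R1)


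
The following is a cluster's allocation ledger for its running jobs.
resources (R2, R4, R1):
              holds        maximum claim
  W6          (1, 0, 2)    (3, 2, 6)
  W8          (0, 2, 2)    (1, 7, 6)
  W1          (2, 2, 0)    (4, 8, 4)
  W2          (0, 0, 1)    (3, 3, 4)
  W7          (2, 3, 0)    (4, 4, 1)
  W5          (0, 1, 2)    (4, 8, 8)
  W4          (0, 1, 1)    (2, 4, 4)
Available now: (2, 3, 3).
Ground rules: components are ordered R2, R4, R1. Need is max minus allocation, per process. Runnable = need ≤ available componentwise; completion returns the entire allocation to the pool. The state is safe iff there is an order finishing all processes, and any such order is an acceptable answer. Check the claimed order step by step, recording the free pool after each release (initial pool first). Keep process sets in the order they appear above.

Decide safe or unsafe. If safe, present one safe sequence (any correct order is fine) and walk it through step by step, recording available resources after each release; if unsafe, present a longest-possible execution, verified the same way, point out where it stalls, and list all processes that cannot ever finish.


SAFE — a valid safe sequence is W4, W7, W8, W6, W5, W2, W1.
Key observation: at W4 the run first touches a limit — (2, 3, 3) against (2, 3, 3), exact on a resource it actually requests.
Check, step by step:
  pool = (2, 3, 3)
  W4: need (2, 3, 3) fits (2, 3, 3); releases (0, 1, 1), pool now (2, 4, 4)
  W7: need (2, 1, 1) fits (2, 4, 4); releases (2, 3, 0), pool now (4, 7, 4)
  W8: need (1, 5, 4) fits (4, 7, 4); releases (0, 2, 2), pool now (4, 9, 6)
  W6: need (2, 2, 4) fits (4, 9, 6); releases (1, 0, 2), pool now (5, 9, 8)
  W5: need (4, 7, 6) fits (5, 9, 8); releases (0, 1, 2), pool now (5, 10, 10)
  W2: need (3, 3, 3) fits (5, 10, 10); releases (0, 0, 1), pool now (5, 10, 11)
  W1: need (2, 6, 4) fits (5, 10, 11); releases (2, 2, 0), pool now (7, 12, 11)


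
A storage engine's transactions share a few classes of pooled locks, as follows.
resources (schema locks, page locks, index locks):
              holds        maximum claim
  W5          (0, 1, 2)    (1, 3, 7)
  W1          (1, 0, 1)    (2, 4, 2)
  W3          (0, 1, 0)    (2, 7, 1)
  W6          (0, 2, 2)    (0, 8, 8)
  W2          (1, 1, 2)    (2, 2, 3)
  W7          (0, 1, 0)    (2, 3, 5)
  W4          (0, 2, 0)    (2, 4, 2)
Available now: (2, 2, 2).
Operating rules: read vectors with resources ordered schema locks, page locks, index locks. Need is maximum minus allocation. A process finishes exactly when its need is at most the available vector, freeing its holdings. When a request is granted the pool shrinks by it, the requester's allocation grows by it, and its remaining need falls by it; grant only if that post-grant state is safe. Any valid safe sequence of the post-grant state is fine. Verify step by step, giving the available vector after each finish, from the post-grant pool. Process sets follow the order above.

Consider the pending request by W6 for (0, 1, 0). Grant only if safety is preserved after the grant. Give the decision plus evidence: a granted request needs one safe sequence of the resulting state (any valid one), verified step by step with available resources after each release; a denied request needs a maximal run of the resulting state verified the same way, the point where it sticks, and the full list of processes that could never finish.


GRANT: granting preserves safety; a valid post-grant sequence is W2, W4, W1, W5, W6, W7, W3.
Key observation: with (2, 1, 2) left after the transfer, W2 can run at once — the state stays safe.
Verifying the post-grant state step by step:
  pool = (2, 1, 2)
  W2: need (1, 1, 1) fits (2, 1, 2); releases (1, 1, 2), pool now (3, 2, 4)
  W4: need (2, 2, 2) fits (3, 2, 4); releases (0, 2, 0), pool now (3, 4, 4)
  W1: need (1, 4, 1) fits (3, 4, 4); releases (1, 0, 1), pool now (4, 4, 5)
  W5: need (1, 2, 5) fits (4, 4, 5); releases (0, 1, 2), pool now (4, 5, 7)
  W6: need (0, 5, 6) fits (4, 5, 7); releases (0, 3, 2), pool now (4, 8, 9)
  W7: need (2, 2, 5) fits (4, 8, 9); releases (0, 1, 0), pool now (4, 9, 9)
  W3: need (2, 6, 1) fits (4, 9, 9); releases (0, 1, 0), pool now (4, 10, 9)


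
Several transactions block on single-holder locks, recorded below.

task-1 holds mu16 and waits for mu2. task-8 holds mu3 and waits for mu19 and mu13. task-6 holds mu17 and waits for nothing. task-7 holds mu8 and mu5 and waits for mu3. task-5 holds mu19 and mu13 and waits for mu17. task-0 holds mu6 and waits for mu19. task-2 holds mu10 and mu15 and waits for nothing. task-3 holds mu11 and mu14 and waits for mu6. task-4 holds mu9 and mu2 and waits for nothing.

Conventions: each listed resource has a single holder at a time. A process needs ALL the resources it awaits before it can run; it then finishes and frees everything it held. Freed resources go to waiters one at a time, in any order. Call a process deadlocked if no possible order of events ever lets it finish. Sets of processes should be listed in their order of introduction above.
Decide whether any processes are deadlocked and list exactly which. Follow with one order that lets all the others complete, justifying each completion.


The deadlocked set is empty.
Key observation: there is no circular wait here — follow any chain and it reaches a process that is free to run now.
One completion order for the rest: task-6, task-2, task-5, task-4, task-8, task-0, task-7, task-3, task-1.
Step-by-step check:
  task-6 waits on nothing -> runs at once and releases mu17
  task-2 waits on nothing -> runs at once and releases mu10 and mu15
  task-5 waits on mu17 — all released -> runs and releases mu19 and mu13
  task-4 waits on nothing -> runs at once and releases mu9 and mu2
  task-8 waits on mu19 and mu13 — all released -> runs and releases mu3
  task-0 waits on mu19 — all released -> runs and releases mu6
  task-7 waits on mu3 — all released -> runs and releases mu8 and mu5
  task-3 waits on mu6 — all released -> runs and releases mu11 and mu14
  task-1 waits on mu2 — all released -> runs and releases mu16


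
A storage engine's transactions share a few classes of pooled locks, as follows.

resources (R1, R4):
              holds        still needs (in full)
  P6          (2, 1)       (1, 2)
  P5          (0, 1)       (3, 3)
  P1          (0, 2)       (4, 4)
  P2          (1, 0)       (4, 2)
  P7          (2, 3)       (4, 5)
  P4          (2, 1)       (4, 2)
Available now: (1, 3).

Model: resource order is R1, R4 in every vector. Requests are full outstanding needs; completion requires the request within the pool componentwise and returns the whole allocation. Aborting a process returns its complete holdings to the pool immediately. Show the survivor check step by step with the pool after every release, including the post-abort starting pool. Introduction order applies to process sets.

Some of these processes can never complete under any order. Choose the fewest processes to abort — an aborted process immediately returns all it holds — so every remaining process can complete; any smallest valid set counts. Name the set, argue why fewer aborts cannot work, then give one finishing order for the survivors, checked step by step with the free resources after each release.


Abort P4.
Key observation: P1 was stuck for good until P4 gave back (2, 1); in the order shown it finishes at step 2.
Why nothing smaller works: aborting no one leaves the state deadlocked as given.
The survivors complete as P6, P1, P7, P2, P5. Walking it through (starting from the post-abort pool):
  pool = (3, 4)
  run P6 (needs (1, 2), free (3, 4)); after release of (2, 1) the pool is (5, 5)
  run P1 (needs (4, 4), free (5, 5)); after release of (0, 2) the pool is (5, 7)
  run P7 (needs (4, 5), free (5, 7)); after release of (2, 3) the pool is (7, 10)
  run P2 (needs (4, 2), free (7, 10)); after release of (1, 0) the pool is (8, 10)
  run P5 (needs (3, 3), free (8, 10)); after release of (0, 1) the pool is (8, 11)


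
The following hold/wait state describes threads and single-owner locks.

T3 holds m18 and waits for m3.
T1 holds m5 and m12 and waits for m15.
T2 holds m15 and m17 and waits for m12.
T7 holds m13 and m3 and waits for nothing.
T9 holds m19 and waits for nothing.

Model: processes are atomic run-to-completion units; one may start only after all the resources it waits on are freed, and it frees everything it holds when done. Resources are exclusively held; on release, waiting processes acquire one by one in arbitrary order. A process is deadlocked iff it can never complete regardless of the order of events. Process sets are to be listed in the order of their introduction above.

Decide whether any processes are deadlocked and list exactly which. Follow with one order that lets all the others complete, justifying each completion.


Deadlocked: T1 and T2.
Key observation: the knot is the closed ring of waits T1 -> T2 -> T1; no other process is dragged down with it.
A valid finishing order for the others: T7, T9, T3.
Step-by-step check:
  T7 waits on nothing -> runs at once and releases m13 and m3
  T9 waits on nothing -> runs at once and releases m19
  run T3 (all its waits — m3 — are resolved); releases m18


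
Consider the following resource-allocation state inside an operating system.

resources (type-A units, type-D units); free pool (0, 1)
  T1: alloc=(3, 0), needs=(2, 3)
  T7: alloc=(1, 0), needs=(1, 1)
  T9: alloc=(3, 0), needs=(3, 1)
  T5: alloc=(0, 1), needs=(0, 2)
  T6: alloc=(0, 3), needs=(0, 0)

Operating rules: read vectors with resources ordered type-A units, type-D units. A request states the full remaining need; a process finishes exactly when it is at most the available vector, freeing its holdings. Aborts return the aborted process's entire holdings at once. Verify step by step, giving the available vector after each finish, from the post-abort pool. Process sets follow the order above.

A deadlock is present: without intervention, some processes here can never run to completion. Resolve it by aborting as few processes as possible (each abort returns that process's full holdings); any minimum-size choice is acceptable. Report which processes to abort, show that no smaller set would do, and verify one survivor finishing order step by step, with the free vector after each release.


The answer: abort T1.
Key observation: no ordering could ever have run T7 before the abort of T1; with (3, 0) back in the pool it fits at step 2.
Minimality: the empty abort set fails — the state is deadlocked as it stands.
Survivors finish in the order: T6, T7, T5, T9. Step-by-step check (pool after the aborts first):
  pool = (3, 1)
  T6 needs (0, 0) <= (3, 1) -> finishes; pool += (0, 3) = (3, 4)
  T7 needs (1, 1) <= (3, 4) -> finishes; pool += (1, 0) = (4, 4)
  T5 needs (0, 2) <= (4, 4) -> finishes; pool += (0, 1) = (4, 5)
  T9 needs (3, 1) <= (4, 5) -> finishes; pool += (3, 0) = (7, 5)


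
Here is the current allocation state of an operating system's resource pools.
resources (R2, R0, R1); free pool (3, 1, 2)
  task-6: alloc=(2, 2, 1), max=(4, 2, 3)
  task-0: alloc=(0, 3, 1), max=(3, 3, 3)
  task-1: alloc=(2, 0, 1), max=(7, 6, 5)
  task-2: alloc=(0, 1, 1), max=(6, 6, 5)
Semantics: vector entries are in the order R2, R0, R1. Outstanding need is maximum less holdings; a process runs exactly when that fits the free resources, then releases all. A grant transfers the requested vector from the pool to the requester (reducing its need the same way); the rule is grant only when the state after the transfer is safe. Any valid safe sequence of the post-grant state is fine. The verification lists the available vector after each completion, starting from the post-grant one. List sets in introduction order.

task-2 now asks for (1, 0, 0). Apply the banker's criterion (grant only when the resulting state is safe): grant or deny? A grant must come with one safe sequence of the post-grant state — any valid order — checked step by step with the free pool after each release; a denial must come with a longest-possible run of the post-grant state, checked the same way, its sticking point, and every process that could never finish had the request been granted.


DENY: after the grant no complete ordering would exist.
Key observation: even finishing task-6, task-0 leaves just (4, 6, 4) free — too little R2 for any of the remaining processes.
Pretend the grant happened; the run task-6, task-0 goes as far as possible. Check, step by step:
  pool = (2, 1, 2)
  task-6: need (2, 0, 2) fits (2, 1, 2); releases (2, 2, 1), pool now (4, 3, 3)
  task-0: need (3, 0, 2) fits (4, 3, 3); releases (0, 3, 1), pool now (4, 6, 4)
  task-1 cannot run: need (5, 6, 4) vs free (4, 6, 4) (insufficient R2)
  task-2 cannot run: need (5, 5, 4) vs free (4, 6, 4) (insufficient R2)
Processes that could never finish after the grant: task-1 and task-2.


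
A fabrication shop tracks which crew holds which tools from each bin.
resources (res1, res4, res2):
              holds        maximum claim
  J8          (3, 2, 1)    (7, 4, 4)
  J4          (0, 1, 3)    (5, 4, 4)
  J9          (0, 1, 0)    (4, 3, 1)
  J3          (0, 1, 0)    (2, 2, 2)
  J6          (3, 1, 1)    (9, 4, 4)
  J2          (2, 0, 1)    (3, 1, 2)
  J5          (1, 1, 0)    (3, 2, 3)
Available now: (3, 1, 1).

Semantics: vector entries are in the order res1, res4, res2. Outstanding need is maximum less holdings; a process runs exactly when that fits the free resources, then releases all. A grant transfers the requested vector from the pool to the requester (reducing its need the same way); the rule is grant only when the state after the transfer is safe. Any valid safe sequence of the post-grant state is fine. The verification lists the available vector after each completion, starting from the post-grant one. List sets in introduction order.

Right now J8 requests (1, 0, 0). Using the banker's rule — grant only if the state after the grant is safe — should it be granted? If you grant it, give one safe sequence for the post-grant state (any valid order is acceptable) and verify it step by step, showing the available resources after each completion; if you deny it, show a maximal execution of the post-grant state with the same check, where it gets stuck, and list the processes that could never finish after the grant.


DENY. Granting would leave the state unsafe.
Key observation: after J2, J3, J9 the pool peaks at (4, 3, 2), and each blocked process is short somewhere: J8 on res2; J4 on res1; J6 on res1, res2; J5 on res2.
After a pretend grant, a maximal execution: J2, J3, J9 — then nothing else fits. Check, step by step:
  pool = (2, 1, 1)
  J2 needs (1, 1, 1) <= (2, 1, 1) -> finishes; pool += (2, 0, 1) = (4, 1, 2)
  J3 needs (2, 1, 2) <= (4, 1, 2) -> finishes; pool += (0, 1, 0) = (4, 2, 2)
  J9 needs (4, 2, 1) <= (4, 2, 2) -> finishes; pool += (0, 1, 0) = (4, 3, 2)
  J8 cannot run: need (3, 2, 3) vs free (4, 3, 2) (insufficient res2)
  J4 cannot run: need (5, 3, 1) vs free (4, 3, 2) (insufficient res1)
  J6 cannot run: need (6, 3, 3) vs free (4, 3, 2) (insufficient res1 and res2)
  J5 cannot run: need (2, 1, 3) vs free (4, 3, 2) (insufficient res2)
Had the request been granted, J8, J4, J6 and J5 could never finish.


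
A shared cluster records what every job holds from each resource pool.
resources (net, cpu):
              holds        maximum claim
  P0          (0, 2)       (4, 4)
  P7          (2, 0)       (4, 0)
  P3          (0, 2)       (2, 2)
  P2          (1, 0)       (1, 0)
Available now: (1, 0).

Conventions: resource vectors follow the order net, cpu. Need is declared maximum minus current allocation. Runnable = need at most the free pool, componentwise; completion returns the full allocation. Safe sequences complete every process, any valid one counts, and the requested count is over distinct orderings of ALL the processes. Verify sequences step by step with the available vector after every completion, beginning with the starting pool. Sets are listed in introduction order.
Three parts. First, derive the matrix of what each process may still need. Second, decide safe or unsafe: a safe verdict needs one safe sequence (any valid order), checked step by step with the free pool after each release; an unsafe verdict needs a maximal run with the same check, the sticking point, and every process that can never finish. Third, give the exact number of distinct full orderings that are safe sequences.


(1) Outstanding need per process (order net, cpu):
  P0: (4, 2)
  P7: (2, 0)
  P3: (2, 0)
  P2: (0, 0)
(2) The state is SAFE; one workable sequence: P2, P7, P3, P0.
Key observation: P7 is the earliest step where a requested resource binds exactly: need (2, 0), pool (2, 0) at its turn.
Step-by-step check:
  pool = (1, 0)
  P2: need (0, 0) fits (1, 0); releases (1, 0), pool now (2, 0)
  P7: need (2, 0) fits (2, 0); releases (2, 0), pool now (4, 0)
  P3: need (2, 0) fits (4, 0); releases (0, 2), pool now (4, 2)
  P0: need (4, 2) fits (4, 2); releases (0, 2), pool now (4, 4)
(3) Exactly 2 of the possible complete orderings are safe sequences.


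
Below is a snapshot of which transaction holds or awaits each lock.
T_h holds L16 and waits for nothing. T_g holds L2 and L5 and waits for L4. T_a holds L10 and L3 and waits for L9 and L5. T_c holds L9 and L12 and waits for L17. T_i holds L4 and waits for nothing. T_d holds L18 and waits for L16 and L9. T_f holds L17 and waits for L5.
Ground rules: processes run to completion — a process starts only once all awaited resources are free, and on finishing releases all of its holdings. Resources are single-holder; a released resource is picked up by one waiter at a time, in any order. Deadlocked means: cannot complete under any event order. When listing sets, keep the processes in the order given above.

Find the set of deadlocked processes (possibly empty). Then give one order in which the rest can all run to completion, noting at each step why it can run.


No process is deadlocked.
Key observation: the wait graph is acyclic; completion cascades from the unblocked processes through everyone else.
One completion order for the rest: T_i, T_h, T_g, T_f, T_c, T_a, T_d.
Walking it through:
  run T_i (it waits on nothing); releases L4
  run T_h (it waits on nothing); releases L16
  T_g: everything it awaited (L4) is free; runs, freeing L2 and L5
  T_f: everything it awaited (L5) is free; runs, freeing L17
  T_c: everything it awaited (L17) is free; runs, freeing L9 and L12
  T_a: everything it awaited (L9 and L5) is free; runs, freeing L10 and L3
  T_d: everything it awaited (L16 and L9) is free; runs, freeing L18


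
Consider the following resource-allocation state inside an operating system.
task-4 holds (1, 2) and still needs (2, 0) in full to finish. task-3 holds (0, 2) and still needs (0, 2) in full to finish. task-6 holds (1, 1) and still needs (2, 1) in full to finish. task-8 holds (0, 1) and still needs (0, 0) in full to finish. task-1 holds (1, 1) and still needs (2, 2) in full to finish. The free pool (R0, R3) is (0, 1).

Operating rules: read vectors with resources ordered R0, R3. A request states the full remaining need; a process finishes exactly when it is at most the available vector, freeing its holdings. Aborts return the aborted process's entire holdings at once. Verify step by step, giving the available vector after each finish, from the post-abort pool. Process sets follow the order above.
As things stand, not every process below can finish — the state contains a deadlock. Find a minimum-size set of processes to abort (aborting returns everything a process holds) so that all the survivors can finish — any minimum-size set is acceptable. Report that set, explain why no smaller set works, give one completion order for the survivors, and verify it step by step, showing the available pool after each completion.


Abort task-4 and task-1.
Key observation: task-6 could never have finished before the abort; with (2, 3) returned by task-4 and task-1, it fits at step 1.
Minimality, checking each single-abort alternative: task-4 alone leaves task-6 blocked (short on R0); task-3 alone leaves task-4 blocked (short on R0); task-6 alone leaves task-4 blocked (short on R0); task-8 alone leaves task-4 blocked (short on R0); task-1 alone leaves task-4 blocked (short on R0).
Survivors finish in the order: task-6, task-8, task-3. Walking it through (pool after the aborts first):
  pool = (2, 4)
  task-6 needs (2, 1) <= (2, 4) -> finishes; pool += (1, 1) = (3, 5)
  task-8 needs (0, 0) <= (3, 5) -> finishes; pool += (0, 1) = (3, 6)
  task-3 needs (0, 2) <= (3, 6) -> finishes; pool += (0, 2) = (3, 8)


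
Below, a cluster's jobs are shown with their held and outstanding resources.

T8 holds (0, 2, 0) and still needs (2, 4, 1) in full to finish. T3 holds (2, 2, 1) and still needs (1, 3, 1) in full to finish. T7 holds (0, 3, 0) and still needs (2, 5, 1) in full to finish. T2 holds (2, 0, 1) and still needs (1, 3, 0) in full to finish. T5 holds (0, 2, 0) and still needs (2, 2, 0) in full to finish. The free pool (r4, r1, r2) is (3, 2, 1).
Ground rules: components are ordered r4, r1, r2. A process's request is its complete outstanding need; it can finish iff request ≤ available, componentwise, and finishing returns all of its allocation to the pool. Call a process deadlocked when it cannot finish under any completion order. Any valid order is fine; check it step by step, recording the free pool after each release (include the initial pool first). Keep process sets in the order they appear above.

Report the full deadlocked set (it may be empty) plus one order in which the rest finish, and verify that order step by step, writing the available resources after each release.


The deadlocked set is empty.
Key observation: T5 can run right away; the returned allocation unlocks the remaining processes in turn.
One completion order for the rest: T5, T3, T2, T7, T8. Check, step by step:
  pool = (3, 2, 1)
  T5 needs (2, 2, 0) <= (3, 2, 1) -> finishes; pool += (0, 2, 0) = (3, 4, 1)
  T3 needs (1, 3, 1) <= (3, 4, 1) -> finishes; pool += (2, 2, 1) = (5, 6, 2)
  T2 needs (1, 3, 0) <= (5, 6, 2) -> finishes; pool += (2, 0, 1) = (7, 6, 3)
  T7 needs (2, 5, 1) <= (7, 6, 3) -> finishes; pool += (0, 3, 0) = (7, 9, 3)
  T8 needs (2, 4, 1) <= (7, 9, 3) -> finishes; pool += (0, 2, 0) = (7, 11, 3)


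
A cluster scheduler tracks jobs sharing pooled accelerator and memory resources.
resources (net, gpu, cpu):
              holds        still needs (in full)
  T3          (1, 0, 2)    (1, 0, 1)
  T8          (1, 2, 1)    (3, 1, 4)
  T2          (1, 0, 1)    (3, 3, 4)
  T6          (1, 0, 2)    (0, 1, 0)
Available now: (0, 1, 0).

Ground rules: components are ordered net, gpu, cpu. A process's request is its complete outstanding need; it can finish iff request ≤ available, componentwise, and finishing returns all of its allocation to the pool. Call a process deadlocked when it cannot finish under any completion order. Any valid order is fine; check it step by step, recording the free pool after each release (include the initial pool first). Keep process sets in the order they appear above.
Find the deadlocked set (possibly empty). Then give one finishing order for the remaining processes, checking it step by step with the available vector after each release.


The deadlocked set is T8 and T2.
Key observation: T6, T3 can finish, but then (2, 1, 4) is all there is, and the blocked group's net demands exceed it.
The rest can finish in the order T6, T3. Walking it through:
  pool = (0, 1, 0)
  T6: need (0, 1, 0) fits (0, 1, 0); releases (1, 0, 2), pool now (1, 1, 2)
  T3: need (1, 0, 1) fits (1, 1, 2); releases (1, 0, 2), pool now (2, 1, 4)
The blocked processes can never fit:
  blocked: T8 wants (3, 1, 4), pool (2, 1, 4) — not enough net
  blocked: T2 wants (3, 3, 4), pool (2, 1, 4) — not enough net and gpu


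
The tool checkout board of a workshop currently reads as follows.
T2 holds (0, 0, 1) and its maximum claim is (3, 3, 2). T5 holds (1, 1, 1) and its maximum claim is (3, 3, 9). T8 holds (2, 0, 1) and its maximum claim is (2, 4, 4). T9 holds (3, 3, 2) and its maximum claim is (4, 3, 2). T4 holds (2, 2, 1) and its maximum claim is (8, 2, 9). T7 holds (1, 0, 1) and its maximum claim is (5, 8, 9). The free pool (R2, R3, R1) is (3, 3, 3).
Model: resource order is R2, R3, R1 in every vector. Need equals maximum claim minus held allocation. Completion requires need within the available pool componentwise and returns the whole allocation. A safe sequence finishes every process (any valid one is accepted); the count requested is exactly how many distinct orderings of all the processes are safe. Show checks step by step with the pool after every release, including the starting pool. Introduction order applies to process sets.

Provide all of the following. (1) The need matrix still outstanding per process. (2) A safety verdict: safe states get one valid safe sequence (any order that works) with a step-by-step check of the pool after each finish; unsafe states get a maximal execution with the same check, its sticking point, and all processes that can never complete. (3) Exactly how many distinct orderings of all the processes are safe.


(1) Need matrix, components ordered R2, R3, R1:
  T2: (3, 3, 1)
  T5: (2, 2, 8)
  T8: (0, 4, 3)
  T9: (1, 0, 0)
  T4: (6, 0, 8)
  T7: (4, 8, 8)
(2) The state is UNSAFE.
Key observation: no order helps: past T2, T9, T8, the free pool tops out at (8, 6, 7), below what each blocked process needs in R1.
A maximal execution: T2, T9, T8 — then nothing else fits. Step-by-step check:
  pool = (3, 3, 3)
  T2: need (3, 3, 1) fits (3, 3, 3); releases (0, 0, 1), pool now (3, 3, 4)
  T9: need (1, 0, 0) fits (3, 3, 4); releases (3, 3, 2), pool now (6, 6, 6)
  T8: need (0, 4, 3) fits (6, 6, 6); releases (2, 0, 1), pool now (8, 6, 7)
  T5 cannot run: need (2, 2, 8) vs free (8, 6, 7) (insufficient R1)
  T4 cannot run: need (6, 0, 8) vs free (8, 6, 7) (insufficient R1)
  T7 cannot run: need (4, 8, 8) vs free (8, 6, 7) (insufficient R3 and R1)
Never able to finish: T5, T4 and T7.
(3) The exact count: 0 of the possible complete orderings are safe sequences.


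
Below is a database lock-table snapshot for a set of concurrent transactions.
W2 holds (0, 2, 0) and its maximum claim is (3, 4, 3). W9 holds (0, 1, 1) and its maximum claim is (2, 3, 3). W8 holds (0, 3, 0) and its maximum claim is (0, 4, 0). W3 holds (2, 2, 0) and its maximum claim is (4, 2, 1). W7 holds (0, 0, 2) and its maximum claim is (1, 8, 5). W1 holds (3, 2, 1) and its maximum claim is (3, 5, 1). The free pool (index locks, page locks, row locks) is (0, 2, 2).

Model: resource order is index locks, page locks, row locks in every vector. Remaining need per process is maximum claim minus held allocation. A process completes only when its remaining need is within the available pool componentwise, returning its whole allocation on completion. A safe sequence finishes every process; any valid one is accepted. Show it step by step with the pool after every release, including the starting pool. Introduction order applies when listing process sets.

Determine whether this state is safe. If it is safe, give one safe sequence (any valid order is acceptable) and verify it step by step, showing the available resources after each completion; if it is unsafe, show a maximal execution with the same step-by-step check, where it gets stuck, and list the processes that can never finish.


SAFE — a valid safe sequence is W8, W1, W3, W7, W9, W2.
Key observation: the order's first zero-slack moment is W7 ((1, 8, 3) needed, (5, 9, 3) free — a requested resource with nothing to spare).
Step-by-step check:
  pool = (0, 2, 2)
  W8: need (0, 1, 0) fits (0, 2, 2); releases (0, 3, 0), pool now (0, 5, 2)
  W1: need (0, 3, 0) fits (0, 5, 2); releases (3, 2, 1), pool now (3, 7, 3)
  W3: need (2, 0, 1) fits (3, 7, 3); releases (2, 2, 0), pool now (5, 9, 3)
  W7: need (1, 8, 3) fits (5, 9, 3); releases (0, 0, 2), pool now (5, 9, 5)
  W9: need (2, 2, 2) fits (5, 9, 5); releases (0, 1, 1), pool now (5, 10, 6)
  W2: need (3, 2, 3) fits (5, 10, 6); releases (0, 2, 0), pool now (5, 12, 6)


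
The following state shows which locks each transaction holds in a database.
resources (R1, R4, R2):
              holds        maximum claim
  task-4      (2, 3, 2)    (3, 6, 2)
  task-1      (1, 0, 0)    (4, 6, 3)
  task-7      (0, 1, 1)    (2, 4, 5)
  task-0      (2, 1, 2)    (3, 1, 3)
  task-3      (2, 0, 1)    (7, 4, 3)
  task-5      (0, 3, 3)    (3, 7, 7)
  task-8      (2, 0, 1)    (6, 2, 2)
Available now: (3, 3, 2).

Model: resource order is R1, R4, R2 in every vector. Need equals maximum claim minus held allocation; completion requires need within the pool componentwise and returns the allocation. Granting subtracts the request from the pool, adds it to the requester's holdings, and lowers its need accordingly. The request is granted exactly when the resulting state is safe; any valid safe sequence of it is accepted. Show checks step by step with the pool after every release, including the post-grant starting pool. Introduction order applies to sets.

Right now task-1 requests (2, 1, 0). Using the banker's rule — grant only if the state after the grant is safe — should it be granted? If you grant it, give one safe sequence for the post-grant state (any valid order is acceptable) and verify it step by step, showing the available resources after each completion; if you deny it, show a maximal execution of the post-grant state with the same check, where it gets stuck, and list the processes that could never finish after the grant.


GRANT: granting preserves safety; a valid post-grant sequence is task-0, task-4, task-1, task-7, task-5, task-3, task-8.
Key observation: post-grant, (1, 2, 2) remains, and an order beginning with task-0 completes everyone.
Check on the post-grant state, step by step:
  pool = (1, 2, 2)
  run task-0 (needs (1, 0, 1), free (1, 2, 2)); after release of (2, 1, 2) the pool is (3, 3, 4)
  run task-4 (needs (1, 3, 0), free (3, 3, 4)); after release of (2, 3, 2) the pool is (5, 6, 6)
  run task-1 (needs (1, 5, 3), free (5, 6, 6)); after release of (3, 1, 0) the pool is (8, 7, 6)
  run task-7 (needs (2, 3, 4), free (8, 7, 6)); after release of (0, 1, 1) the pool is (8, 8, 7)
  run task-5 (needs (3, 4, 4), free (8, 8, 7)); after release of (0, 3, 3) the pool is (8, 11, 10)
  run task-3 (needs (5, 4, 2), free (8, 11, 10)); after release of (2, 0, 1) the pool is (10, 11, 11)
  run task-8 (needs (4, 2, 1), free (10, 11, 11)); after release of (2, 0, 1) the pool is (12, 11, 12)


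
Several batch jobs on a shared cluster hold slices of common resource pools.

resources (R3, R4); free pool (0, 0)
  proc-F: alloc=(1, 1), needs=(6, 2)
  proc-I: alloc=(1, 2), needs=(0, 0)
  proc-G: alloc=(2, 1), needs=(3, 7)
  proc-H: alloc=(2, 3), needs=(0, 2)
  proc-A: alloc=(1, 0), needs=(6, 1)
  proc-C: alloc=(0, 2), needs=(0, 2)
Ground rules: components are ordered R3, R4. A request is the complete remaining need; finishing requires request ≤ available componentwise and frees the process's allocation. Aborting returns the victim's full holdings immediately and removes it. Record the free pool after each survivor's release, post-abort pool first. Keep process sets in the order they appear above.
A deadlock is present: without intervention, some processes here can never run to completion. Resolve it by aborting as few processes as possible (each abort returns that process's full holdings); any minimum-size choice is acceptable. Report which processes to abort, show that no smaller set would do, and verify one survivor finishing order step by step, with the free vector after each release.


Abort proc-A.
Key observation: no ordering could ever have run proc-F before the abort of proc-A; with (1, 0) back in the pool it fits at step 5.
Why nothing smaller works: aborting no one leaves the state deadlocked as given.
One survivor order: proc-I, proc-H, proc-C, proc-G, proc-F. Walking it through (post-abort pool first):
  pool = (1, 0)
  proc-I: need (0, 0) fits (1, 0); releases (1, 2), pool now (2, 2)
  proc-H: need (0, 2) fits (2, 2); releases (2, 3), pool now (4, 5)
  proc-C: need (0, 2) fits (4, 5); releases (0, 2), pool now (4, 7)
  proc-G: need (3, 7) fits (4, 7); releases (2, 1), pool now (6, 8)
  proc-F: need (6, 2) fits (6, 8); releases (1, 1), pool now (7, 9)


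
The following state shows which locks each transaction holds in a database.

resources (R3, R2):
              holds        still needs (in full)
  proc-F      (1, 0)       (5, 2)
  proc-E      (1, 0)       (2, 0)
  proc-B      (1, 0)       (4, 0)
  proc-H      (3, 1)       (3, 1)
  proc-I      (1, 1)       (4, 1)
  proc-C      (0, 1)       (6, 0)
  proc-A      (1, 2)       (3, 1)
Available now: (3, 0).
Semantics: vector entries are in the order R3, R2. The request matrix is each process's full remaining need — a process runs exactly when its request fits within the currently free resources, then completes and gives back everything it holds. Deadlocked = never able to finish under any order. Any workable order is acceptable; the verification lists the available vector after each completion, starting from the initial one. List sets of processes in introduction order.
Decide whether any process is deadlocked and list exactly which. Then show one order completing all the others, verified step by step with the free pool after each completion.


Deadlocked: proc-F, proc-H, proc-I, proc-C and proc-A.
Key observation: after proc-E, proc-B the pool peaks at (5, 0), and each blocked process is short somewhere: proc-F on R2; proc-H on R2; proc-I on R2; proc-C on R3; proc-A on R2.
A valid finishing order for the others: proc-E, proc-B. Check, step by step:
  pool = (3, 0)
  proc-E needs (2, 0) <= (3, 0) -> finishes; pool += (1, 0) = (4, 0)
  proc-B needs (4, 0) <= (4, 0) -> finishes; pool += (1, 0) = (5, 0)
The stuck group stays short no matter what:
  proc-F cannot run: need (5, 2) vs free (5, 0) (insufficient R2)
  proc-H cannot run: need (3, 1) vs free (5, 0) (insufficient R2)
  proc-I cannot run: need (4, 1) vs free (5, 0) (insufficient R2)
  proc-C cannot run: need (6, 0) vs free (5, 0) (insufficient R3)
  proc-A cannot run: need (3, 1) vs free (5, 0) (insufficient R2)


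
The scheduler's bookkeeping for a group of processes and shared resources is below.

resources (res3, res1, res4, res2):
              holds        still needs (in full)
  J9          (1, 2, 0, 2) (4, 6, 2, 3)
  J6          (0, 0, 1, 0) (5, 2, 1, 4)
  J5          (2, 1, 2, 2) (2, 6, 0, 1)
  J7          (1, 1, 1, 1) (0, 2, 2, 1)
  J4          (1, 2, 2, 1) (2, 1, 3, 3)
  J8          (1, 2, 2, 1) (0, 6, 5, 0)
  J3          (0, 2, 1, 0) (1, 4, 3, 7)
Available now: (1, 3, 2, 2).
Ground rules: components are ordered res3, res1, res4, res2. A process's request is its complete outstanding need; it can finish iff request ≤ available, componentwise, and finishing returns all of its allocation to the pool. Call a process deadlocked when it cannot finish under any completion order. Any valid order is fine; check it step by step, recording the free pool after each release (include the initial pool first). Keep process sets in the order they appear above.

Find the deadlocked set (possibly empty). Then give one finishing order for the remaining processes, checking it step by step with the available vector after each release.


Nothing here is deadlocked.
Key observation: J7 can run right away; the returned allocation unlocks the remaining processes in turn.
One completion order for the rest: J7, J4, J5, J9, J3, J8, J6. Check, step by step:
  pool = (1, 3, 2, 2)
  J7 needs (0, 2, 2, 1) <= (1, 3, 2, 2) -> finishes; pool += (1, 1, 1, 1) = (2, 4, 3, 3)
  J4 needs (2, 1, 3, 3) <= (2, 4, 3, 3) -> finishes; pool += (1, 2, 2, 1) = (3, 6, 5, 4)
  J5 needs (2, 6, 0, 1) <= (3, 6, 5, 4) -> finishes; pool += (2, 1, 2, 2) = (5, 7, 7, 6)
  J9 needs (4, 6, 2, 3) <= (5, 7, 7, 6) -> finishes; pool += (1, 2, 0, 2) = (6, 9, 7, 8)
  J3 needs (1, 4, 3, 7) <= (6, 9, 7, 8) -> finishes; pool += (0, 2, 1, 0) = (6, 11, 8, 8)
  J8 needs (0, 6, 5, 0) <= (6, 11, 8, 8) -> finishes; pool += (1, 2, 2, 1) = (7, 13, 10, 9)
  J6 needs (5, 2, 1, 4) <= (7, 13, 10, 9) -> finishes; pool += (0, 0, 1, 0) = (7, 13, 11, 9)
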